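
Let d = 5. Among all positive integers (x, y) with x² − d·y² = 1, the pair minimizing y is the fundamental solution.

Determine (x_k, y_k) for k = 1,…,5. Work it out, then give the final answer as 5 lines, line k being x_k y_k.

d=5: √d = [2; 4] (ℓ=1, odd), read p_1/q_1
i=0: a=2 ⇒ p=2, q=1
i=1: a=4 ⇒ p=9, q=4
(x₁, y₁) = (9, 4);  9² − 5·4² = 1 ✓
(x_2, y_2) = (9·9 + 5·4·4, 9·4 + 4·9) = (161, 72)
(x_3, y_3) = (9·161 + 5·4·72, 9·72 + 4·161) = (2889, 1292)
(x_4, y_4) = (9·2889 + 5·4·1292, 9·1292 + 4·2889) = (51841, 23184)
(x_5, y_5) = (9·51841 + 5·4·23184, 9·23184 + 4·51841) = (930249, 416020)

9 4
161 72
2889 1292
51841 23184
930249 416020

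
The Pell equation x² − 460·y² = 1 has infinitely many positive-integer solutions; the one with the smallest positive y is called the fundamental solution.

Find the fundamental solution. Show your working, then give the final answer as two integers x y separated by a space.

[21; 2,4,3,1,2,10,2,1,3,4,2,42] for √460; ℓ=12 ⇒ convergent index 11
step 0: (21, 1)  from 21·(1,0) + (0,1)
…
step 4: (815, 38)  from 1·(622,29) + (193,9)
step 5: (2252, 105)  from 2·(815,38) + (622,29)
…
step 7: (48922, 2281)  from 2·(23335,1088) + (2252,105)
…
step 9: (265693, 12388)  from 3·(72257,3369) + (48922,2281)
step 10: (1135029, 52921)  from 4·(265693,12388) + (72257,3369)
step 11: (2535751, 118230)  from 2·(1135029,52921) + (265693,12388)
→ (2535751, 118230).  Check: 2535751²=6430033134001, 460·118230²=6430033134000, difference 1.

2535751 118230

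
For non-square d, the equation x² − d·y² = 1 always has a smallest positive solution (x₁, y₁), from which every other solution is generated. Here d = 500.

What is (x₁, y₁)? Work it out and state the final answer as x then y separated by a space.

930249 41602

d=500: √d = [22; 2,1,3,2,1,…,1,2,44] (ℓ=14, even), read p_13/q_13
step 0: (22, 1)  from 22·(1,0) + (0,1)
…
step 2: (67, 3)  from 1·(45,2) + (22,1)
step 3: (246, 11)  from 3·(67,3) + (45,2)
…
step 5: (805, 36)  from 1·(559,25) + (246,11)
…
step 12: (335522, 15005)  from 1·(259205,11592) + (76317,3413)
step 13: (930249, 41602)  from 2·(335522,15005) + (259205,11592)
(x₁, y₁) = (930249, 41602);  930249² − 500·41602² = 1 ✓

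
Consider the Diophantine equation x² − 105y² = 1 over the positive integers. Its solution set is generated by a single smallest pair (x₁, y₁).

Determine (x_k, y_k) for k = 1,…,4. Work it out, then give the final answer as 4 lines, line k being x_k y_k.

√105 = [10; 4,20, …], period ℓ=2 (even) → k=1
step 0: (10, 1)  from 10·(1,0) + (0,1)
step 1: (41, 4)  from 4·(10,1) + (1,0)
(x₁, y₁) = (41, 4);  41² − 105·4² = 1 ✓
(x_2, y_2) = (41·41 + 105·4·4, 41·4 + 4·41) = (3361, 328)
(x_3, y_3) = (41·3361 + 105·4·328, 41·328 + 4·3361) = (275561, 26892)
(x_4, y_4) = (41·275561 + 105·4·26892, 41·26892 + 4·275561) = (22592641, 2204816)

41 4
3361 328
275561 26892
22592641 2204816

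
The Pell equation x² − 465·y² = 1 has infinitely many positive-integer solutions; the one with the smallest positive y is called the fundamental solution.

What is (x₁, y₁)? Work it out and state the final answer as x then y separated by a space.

15871 736

√465 = [21; 1,1,3,2,2,2,3,1,1,42, …], period ℓ=10 (even) → k=9
a_0=21:  p_0=21·1+0=21,  q_0=21·0+1=1
…
a_2=1:  p_2=1·22+21=43,  q_2=1·1+1=2
a_3=3:  p_3=3·43+22=151,  q_3=3·2+1=7
…
a_6=2:  p_6=2·841+345=2027,  q_6=2·39+16=94
a_7=3:  p_7=3·2027+841=6922,  q_7=3·94+39=321
a_8=1:  p_8=1·6922+2027=8949,  q_8=1·321+94=415
a_9=1:  p_9=1·8949+6922=15871,  q_9=1·415+321=736
→ (15871, 736).  Check: 15871²=251888641, 465·736²=251888640, difference 1.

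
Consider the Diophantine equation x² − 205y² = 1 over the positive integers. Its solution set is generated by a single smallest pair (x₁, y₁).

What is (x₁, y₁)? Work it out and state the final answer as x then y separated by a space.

39689 2772

√205 → a₀=14, period (3,6,1,4,1,6,3,28); ℓ=8 even so k=7
i=0: a=14 ⇒ p=14, q=1
i=1: a=3 ⇒ p=43, q=3
…
i=3: a=1 ⇒ p=315, q=22
i=4: a=4 ⇒ p=1532, q=107
i=5: a=1 ⇒ p=1847, q=129
i=6: a=6 ⇒ p=12614, q=881
i=7: a=3 ⇒ p=39689, q=2772
(x₁, y₁) = (39689, 2772);  39689² − 205·2772² = 1 ✓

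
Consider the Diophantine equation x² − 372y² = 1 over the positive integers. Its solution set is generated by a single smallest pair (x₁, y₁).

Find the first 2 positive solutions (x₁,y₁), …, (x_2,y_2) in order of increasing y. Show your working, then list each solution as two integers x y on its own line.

√372 = [19; 3,2,12,2,3,38, …], period ℓ=6 (even) → k=5
k=0  a_k=19  p_k/q_k = 19/1
…
k=2  a_k=2  p_k/q_k = 135/7
…
k=4  a_k=2  p_k/q_k = 3491/181
k=5  a_k=3  p_k/q_k = 12151/630
(x₁, y₁) = (12151, 630);  12151² − 372·630² = 1 ✓
(x_2, y_2) = (12151·12151 + 372·630·630, 12151·630 + 630·12151) = (295293601, 15310260)

12151 630
295293601 15310260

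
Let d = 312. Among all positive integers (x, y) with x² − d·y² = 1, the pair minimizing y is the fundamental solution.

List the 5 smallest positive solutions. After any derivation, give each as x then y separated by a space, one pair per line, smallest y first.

53 3
5617 318
595349 33705
63101377 3572412
6688150613 378641967

[17; 1,1,1,34] for √312; ℓ=4 ⇒ convergent index 3
a_0=17:  p_0=17·1+0=17,  q_0=17·0+1=1
…
a_2=1:  p_2=1·18+17=35,  q_2=1·1+1=2
a_3=1:  p_3=1·35+18=53,  q_3=1·2+1=3
→ (53, 3).  Check: 53²=2809, 312·3²=2808, difference 1.
(x_2, y_2) = (53·53 + 312·3·3, 53·3 + 3·53) = (5617, 318)
(x_3, y_3) = (53·5617 + 312·3·318, 53·318 + 3·5617) = (595349, 33705)
(x_4, y_4) = (53·595349 + 312·3·33705, 53·33705 + 3·595349) = (63101377, 3572412)
(x_5, y_5) = (53·63101377 + 312·3·3572412, 53·3572412 + 3·63101377) = (6688150613, 378641967)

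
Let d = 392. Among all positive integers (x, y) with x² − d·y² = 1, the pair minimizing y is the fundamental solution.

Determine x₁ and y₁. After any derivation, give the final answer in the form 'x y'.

[19; 1,3,1,38] for √392; ℓ=4 ⇒ convergent index 3
i=0: a=19 ⇒ p=19, q=1
…
i=2: a=3 ⇒ p=79, q=4
i=3: a=1 ⇒ p=99, q=5
(x₁, y₁) = (99, 5);  99² − 392·5² = 1 ✓

99 5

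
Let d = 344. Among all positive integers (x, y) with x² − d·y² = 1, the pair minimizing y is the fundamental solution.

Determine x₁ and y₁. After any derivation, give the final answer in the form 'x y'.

√344 = [18; 1,1,4,1,3,1,4,1,1,36, …], period ℓ=10 (even) → k=9
i=0: a=18 ⇒ p=18, q=1
i=1: a=1 ⇒ p=19, q=1
i=2: a=1 ⇒ p=37, q=2
i=3: a=4 ⇒ p=167, q=9
i=4: a=1 ⇒ p=204, q=11
…
i=6: a=1 ⇒ p=983, q=53
i=7: a=4 ⇒ p=4711, q=254
i=8: a=1 ⇒ p=5694, q=307
i=9: a=1 ⇒ p=10405, q=561
fundamental: x₁=10405, y₁=561  (since 108264025 − 344·314721 = 1)

10405 561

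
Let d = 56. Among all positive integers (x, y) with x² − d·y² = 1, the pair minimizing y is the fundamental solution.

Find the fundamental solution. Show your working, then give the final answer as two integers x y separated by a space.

15 2

√56 = [7; 2,14, …], period ℓ=2 (even) → k=1
k=0  a_k=7  p_k/q_k = 7/1
k=1  a_k=2  p_k/q_k = 15/2
(x₁, y₁) = (15, 2);  15² − 56·2² = 1 ✓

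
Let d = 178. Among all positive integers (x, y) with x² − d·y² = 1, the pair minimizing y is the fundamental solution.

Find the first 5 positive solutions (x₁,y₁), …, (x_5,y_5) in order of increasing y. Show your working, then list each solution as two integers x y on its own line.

1601 120
5126401 384240
16414734401 1230336360
52559974425601 3939536640480
168297021696040001 12614395092480600

√178 → a₀=13, period (2,1,12,1,2,26); ℓ=6 even so k=5
i=0: a=13 ⇒ p=13, q=1
…
i=3: a=12 ⇒ p=507, q=38
i=4: a=1 ⇒ p=547, q=41
i=5: a=2 ⇒ p=1601, q=120
fundamental: x₁=1601, y₁=120  (since 2563201 − 178·14400 = 1)
(1601+120√178)^2 = 5126401 + 384240√178
(1601+120√178)^3 = 16414734401 + 1230336360√178
(1601+120√178)^4 = 52559974425601 + 3939536640480√178
(1601+120√178)^5 = 168297021696040001 + 12614395092480600√178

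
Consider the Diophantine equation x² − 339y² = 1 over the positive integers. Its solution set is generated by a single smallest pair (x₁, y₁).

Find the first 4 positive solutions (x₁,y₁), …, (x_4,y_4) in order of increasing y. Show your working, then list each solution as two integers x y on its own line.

√339 = [18; 2,2,2,1,17,1,2,2,2,36, …], period ℓ=10 (even) → k=9
i=0: a=18 ⇒ p=18, q=1
…
i=3: a=2 ⇒ p=221, q=12
…
i=5: a=17 ⇒ p=5542, q=301
…
i=8: a=2 ⇒ p=40359, q=2192
i=9: a=2 ⇒ p=97970, q=5321
(x₁, y₁) = (97970, 5321);  97970² − 339·5321² = 1 ✓
(x_2, y_2) = (97970·97970 + 339·5321·5321, 97970·5321 + 5321·97970) = (19196241799, 1042596740)
(x_3, y_3) = (97970·19196241799 + 339·5321·1042596740, 97970·1042596740 + 5321·19196241799) = (3761311617998090, 204286405230279)
(x_4, y_4) = (97970·3761311617998090 + 339·5321·204286405230279, 97970·204286405230279 + 5321·3761311617998090) = (736991398411349512801, 40027878239778270520)

97970 5321
19196241799 1042596740
3761311617998090 204286405230279
736991398411349512801 40027878239778270520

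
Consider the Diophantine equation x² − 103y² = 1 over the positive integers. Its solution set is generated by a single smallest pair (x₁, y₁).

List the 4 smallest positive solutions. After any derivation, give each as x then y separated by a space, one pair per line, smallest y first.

227528 22419
103537981567 10201900464
47115579739725224 4642436017523565
21440227253936863550977 2112568364380001494176

d=103: √d = [10; 6,1,2,1,1,9,1,1,2,1,6,20] (ℓ=12, even), read p_11/q_11
i=0: a=10 ⇒ p=10, q=1
…
i=2: a=1 ⇒ p=71, q=7
i=3: a=2 ⇒ p=203, q=20
i=4: a=1 ⇒ p=274, q=27
i=5: a=1 ⇒ p=477, q=47
i=6: a=9 ⇒ p=4567, q=450
i=7: a=1 ⇒ p=5044, q=497
i=8: a=1 ⇒ p=9611, q=947
i=9: a=2 ⇒ p=24266, q=2391
i=10: a=1 ⇒ p=33877, q=3338
i=11: a=6 ⇒ p=227528, q=22419
(x₁, y₁) = (227528, 22419);  227528² − 103·22419² = 1 ✓
n=2: (227528,22419)∘(227528,22419) = (227528·227528+103·22419·22419, 227528·22419+22419·227528) = (103537981567,10201900464)
n=3: (103537981567,10201900464)∘(227528,22419) = (227528·103537981567+103·22419·10201900464, 227528·10201900464+22419·103537981567) = (47115579739725224,4642436017523565)
n=4: (47115579739725224,4642436017523565)∘(227528,22419) = (227528·47115579739725224+103·22419·4642436017523565, 227528·4642436017523565+22419·47115579739725224) = (21440227253936863550977,2112568364380001494176)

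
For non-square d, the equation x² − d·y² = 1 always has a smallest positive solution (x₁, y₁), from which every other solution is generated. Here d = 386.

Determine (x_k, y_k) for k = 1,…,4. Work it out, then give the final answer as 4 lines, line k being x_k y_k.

111555 5678
24889036049 1266818580
5552992832780835 282639893378122
1238928230896843060801 63059786610325980840

[19; 1,1,1,4,1,18,1,4,1,1,1,38] for √386; ℓ=12 ⇒ convergent index 11
step 0: (19, 1)  from 19·(1,0) + (0,1)
step 1: (20, 1)  from 1·(19,1) + (1,0)
step 2: (39, 2)  from 1·(20,1) + (19,1)
step 3: (59, 3)  from 1·(39,2) + (20,1)
step 4: (275, 14)  from 4·(59,3) + (39,2)
step 5: (334, 17)  from 1·(275,14) + (59,3)
step 6: (6287, 320)  from 18·(334,17) + (275,14)
step 7: (6621, 337)  from 1·(6287,320) + (334,17)
step 8: (32771, 1668)  from 4·(6621,337) + (6287,320)
step 9: (39392, 2005)  from 1·(32771,1668) + (6621,337)
step 10: (72163, 3673)  from 1·(39392,2005) + (32771,1668)
step 11: (111555, 5678)  from 1·(72163,3673) + (39392,2005)
(x₁, y₁) = (111555, 5678);  111555² − 386·5678² = 1 ✓
(x_2, y_2) = (111555·111555 + 386·5678·5678, 111555·5678 + 5678·111555) = (24889036049, 1266818580)
(x_3, y_3) = (111555·24889036049 + 386·5678·1266818580, 111555·1266818580 + 5678·24889036049) = (5552992832780835, 282639893378122)
(x_4, y_4) = (111555·5552992832780835 + 386·5678·282639893378122, 111555·282639893378122 + 5678·5552992832780835) = (1238928230896843060801, 63059786610325980840)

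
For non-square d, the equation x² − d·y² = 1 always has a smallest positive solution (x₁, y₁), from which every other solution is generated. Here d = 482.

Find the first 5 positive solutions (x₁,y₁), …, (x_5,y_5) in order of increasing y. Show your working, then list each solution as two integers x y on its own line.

483 22
466577 21252
450712899 20529410
435388193857 19831388808
420584544552963 19157101059118

d=482: √d = [21; 1,20,1,42] (ℓ=4, even), read p_3/q_3
k=0  a_k=21  p_k/q_k = 21/1
k=1  a_k=1  p_k/q_k = 22/1
k=2  a_k=20  p_k/q_k = 461/21
k=3  a_k=1  p_k/q_k = 483/22
fundamental: x₁=483, y₁=22  (since 233289 − 482·484 = 1)
k=2:  x_2 = 483·483+482·22·22 = 466577,  y_2 = 483·22+22·483 = 21252
k=3:  x_3 = 483·466577+482·22·21252 = 450712899,  y_3 = 483·21252+22·466577 = 20529410
k=4:  x_4 = 483·450712899+482·22·20529410 = 435388193857,  y_4 = 483·20529410+22·450712899 = 19831388808
k=5:  x_5 = 483·435388193857+482·22·19831388808 = 420584544552963,  y_5 = 483·19831388808+22·435388193857 = 19157101059118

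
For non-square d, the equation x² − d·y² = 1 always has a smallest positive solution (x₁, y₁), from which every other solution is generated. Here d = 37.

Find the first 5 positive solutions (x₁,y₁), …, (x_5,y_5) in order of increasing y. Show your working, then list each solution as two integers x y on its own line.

73 12
10657 1752
1555849 255780
227143297 37342128
33161365513 5451694908

√37 = [6; 12, …], period ℓ=1 (odd) → k=1
step 0: (6, 1)  from 6·(1,0) + (0,1)
step 1: (73, 12)  from 12·(6,1) + (1,0)
fundamental: x₁=73, y₁=12  (since 5329 − 37·144 = 1)
n=2: (73,12)∘(73,12) = (73·73+37·12·12, 73·12+12·73) = (10657,1752)
n=3: (10657,1752)∘(73,12) = (73·10657+37·12·1752, 73·1752+12·10657) = (1555849,255780)
n=4: (1555849,255780)∘(73,12) = (73·1555849+37·12·255780, 73·255780+12·1555849) = (227143297,37342128)
n=5: (227143297,37342128)∘(73,12) = (73·227143297+37·12·37342128, 73·37342128+12·227143297) = (33161365513,5451694908)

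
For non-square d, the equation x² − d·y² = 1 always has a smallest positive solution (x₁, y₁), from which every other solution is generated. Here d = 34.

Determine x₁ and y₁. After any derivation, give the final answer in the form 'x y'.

35 6

√34 → a₀=5, period (1,4,1,10); ℓ=4 even so k=3
k=0  a_k=5  p_k/q_k = 5/1
…
k=2  a_k=4  p_k/q_k = 29/5
k=3  a_k=1  p_k/q_k = 35/6
fundamental: x₁=35, y₁=6  (since 1225 − 34·36 = 1)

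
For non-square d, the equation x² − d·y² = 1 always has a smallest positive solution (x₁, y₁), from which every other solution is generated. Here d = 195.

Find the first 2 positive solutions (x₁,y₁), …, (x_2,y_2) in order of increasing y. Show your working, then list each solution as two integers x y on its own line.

14 1
391 28

d=195: √d = [13; 1,26] (ℓ=2, even), read p_1/q_1
k=0  a_k=13  p_k/q_k = 13/1
k=1  a_k=1  p_k/q_k = 14/1
→ (14, 1).  Check: 14²=196, 195·1²=195, difference 1.
k=2:  x_2 = 14·14+195·1·1 = 391,  y_2 = 14·1+1·14 = 28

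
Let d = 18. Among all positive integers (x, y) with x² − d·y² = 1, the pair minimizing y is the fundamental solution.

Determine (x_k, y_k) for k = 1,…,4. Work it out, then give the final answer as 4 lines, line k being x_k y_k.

17 4
577 136
19601 4620
665857 156944

d=18: √d = [4; 4,8] (ℓ=2, even), read p_1/q_1
k=0  a_k=4  p_k/q_k = 4/1
k=1  a_k=4  p_k/q_k = 17/4
(x₁, y₁) = (17, 4);  17² − 18·4² = 1 ✓
n=2: (17,4)∘(17,4) = (17·17+18·4·4, 17·4+4·17) = (577,136)
n=3: (577,136)∘(17,4) = (17·577+18·4·136, 17·136+4·577) = (19601,4620)
n=4: (19601,4620)∘(17,4) = (17·19601+18·4·4620, 17·4620+4·19601) = (665857,156944)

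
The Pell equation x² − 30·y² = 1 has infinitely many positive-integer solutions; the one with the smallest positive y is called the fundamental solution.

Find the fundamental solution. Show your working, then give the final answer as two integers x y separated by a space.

11 2

√30 = [5; 2,10, …], period ℓ=2 (even) → k=1
i=0: a=5 ⇒ p=5, q=1
i=1: a=2 ⇒ p=11, q=2
→ (11, 2).  Check: 11²=121, 30·2²=120, difference 1.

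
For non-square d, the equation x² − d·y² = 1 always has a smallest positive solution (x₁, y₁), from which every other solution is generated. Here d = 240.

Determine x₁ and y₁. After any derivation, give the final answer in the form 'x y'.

31 2

[15; 2,30] for √240; ℓ=2 ⇒ convergent index 1
step 0: (15, 1)  from 15·(1,0) + (0,1)
step 1: (31, 2)  from 2·(15,1) + (1,0)
→ (31, 2).  Check: 31²=961, 240·2²=960, difference 1.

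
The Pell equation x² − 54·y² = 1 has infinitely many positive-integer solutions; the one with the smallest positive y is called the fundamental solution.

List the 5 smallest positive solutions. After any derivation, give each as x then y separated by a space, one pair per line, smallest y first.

√54 = [7; 2,1,6,1,2,14, …], period ℓ=6 (even) → k=5
step 0: (7, 1)  from 7·(1,0) + (0,1)
step 1: (15, 2)  from 2·(7,1) + (1,0)
…
step 4: (169, 23)  from 1·(147,20) + (22,3)
step 5: (485, 66)  from 2·(169,23) + (147,20)
fundamental: x₁=485, y₁=66  (since 235225 − 54·4356 = 1)
k=2:  x_2 = 485·485+54·66·66 = 470449,  y_2 = 485·66+66·485 = 64020
k=3:  x_3 = 485·470449+54·66·64020 = 456335045,  y_3 = 485·64020+66·470449 = 62099334
k=4:  x_4 = 485·456335045+54·66·62099334 = 442644523201,  y_4 = 485·62099334+66·456335045 = 60236289960
k=5:  x_5 = 485·442644523201+54·66·60236289960 = 429364731169925,  y_5 = 485·60236289960+66·442644523201 = 58429139161866

485 66
470449 64020
456335045 62099334
442644523201 60236289960
429364731169925 58429139161866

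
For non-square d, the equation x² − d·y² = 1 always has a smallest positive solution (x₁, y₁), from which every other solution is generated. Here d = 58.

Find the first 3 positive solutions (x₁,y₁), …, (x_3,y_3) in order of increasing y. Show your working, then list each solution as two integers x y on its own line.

19603 2574
768555217 100916244
30131975818099 3956522259690

√58 → a₀=7, period (1,1,1,1,1,1,14); ℓ=7 odd so k=13
i=0: a=7 ⇒ p=7, q=1
i=1: a=1 ⇒ p=8, q=1
i=2: a=1 ⇒ p=15, q=2
i=3: a=1 ⇒ p=23, q=3
…
i=6: a=1 ⇒ p=99, q=13
…
i=12: a=1 ⇒ p=12071, q=1585
i=13: a=1 ⇒ p=19603, q=2574
→ (19603, 2574).  Check: 19603²=384277609, 58·2574²=384277608, difference 1.
n=2: (19603,2574)∘(19603,2574) = (19603·19603+58·2574·2574, 19603·2574+2574·19603) = (768555217,100916244)
n=3: (768555217,100916244)∘(19603,2574) = (19603·768555217+58·2574·100916244, 19603·100916244+2574·768555217) = (30131975818099,3956522259690)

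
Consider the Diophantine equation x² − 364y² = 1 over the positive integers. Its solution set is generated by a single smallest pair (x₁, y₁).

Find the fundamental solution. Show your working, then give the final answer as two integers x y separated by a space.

4954951 259710

d=364: √d = [19; 12,1,2,3,1,8,1,3,2,1,12,38] (ℓ=12, even), read p_11/q_11
a_0=19:  p_0=19·1+0=19,  q_0=19·0+1=1
a_1=12:  p_1=12·19+1=229,  q_1=12·1+0=12
…
a_3=2:  p_3=2·248+229=725,  q_3=2·13+12=38
…
a_7=1:  p_7=1·27607+3148=30755,  q_7=1·1447+165=1612
a_8=3:  p_8=3·30755+27607=119872,  q_8=3·1612+1447=6283
a_9=2:  p_9=2·119872+30755=270499,  q_9=2·6283+1612=14178
a_10=1:  p_10=1·270499+119872=390371,  q_10=1·14178+6283=20461
a_11=12:  p_11=12·390371+270499=4954951,  q_11=12·20461+14178=259710
(x₁, y₁) = (4954951, 259710);  4954951² − 364·259710² = 1 ✓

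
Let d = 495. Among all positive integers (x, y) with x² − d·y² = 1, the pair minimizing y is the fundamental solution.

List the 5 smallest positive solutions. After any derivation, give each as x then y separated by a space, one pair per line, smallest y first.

89 4
15841 712
2819609 126732
501874561 22557584
89330852249 4015123220

√495 → a₀=22, period (4,44); ℓ=2 even so k=1
k=0  a_k=22  p_k/q_k = 22/1
k=1  a_k=4  p_k/q_k = 89/4
(x₁, y₁) = (89, 4);  89² − 495·4² = 1 ✓
n=2: (89,4)∘(89,4) = (89·89+495·4·4, 89·4+4·89) = (15841,712)
n=3: (15841,712)∘(89,4) = (89·15841+495·4·712, 89·712+4·15841) = (2819609,126732)
n=4: (2819609,126732)∘(89,4) = (89·2819609+495·4·126732, 89·126732+4·2819609) = (501874561,22557584)
n=5: (501874561,22557584)∘(89,4) = (89·501874561+495·4·22557584, 89·22557584+4·501874561) = (89330852249,4015123220)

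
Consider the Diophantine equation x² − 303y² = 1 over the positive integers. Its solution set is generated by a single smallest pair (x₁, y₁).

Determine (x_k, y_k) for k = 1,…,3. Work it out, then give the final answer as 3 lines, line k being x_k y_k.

√303 = [17; 2,2,5,2,2,34, …], period ℓ=6 (even) → k=5
i=0: a=17 ⇒ p=17, q=1
i=1: a=2 ⇒ p=35, q=2
…
i=4: a=2 ⇒ p=1027, q=59
i=5: a=2 ⇒ p=2524, q=145
(x₁, y₁) = (2524, 145);  2524² − 303·145² = 1 ✓
k=2:  x_2 = 2524·2524+303·145·145 = 12741151,  y_2 = 2524·145+145·2524 = 731960
k=3:  x_3 = 2524·12741151+303·145·731960 = 64317327724,  y_3 = 2524·731960+145·12741151 = 3694933935

2524 145
12741151 731960
64317327724 3694933935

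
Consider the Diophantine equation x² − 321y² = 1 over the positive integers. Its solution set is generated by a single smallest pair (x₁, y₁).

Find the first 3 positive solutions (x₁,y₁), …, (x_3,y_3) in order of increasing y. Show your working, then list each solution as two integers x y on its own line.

215 12
92449 5160
39752855 2218788

√321 → a₀=17, period (1,10,1,34); ℓ=4 even so k=3
step 0: (17, 1)  from 17·(1,0) + (0,1)
…
step 2: (197, 11)  from 10·(18,1) + (17,1)
step 3: (215, 12)  from 1·(197,11) + (18,1)
fundamental: x₁=215, y₁=12  (since 46225 − 321·144 = 1)
n=2: (215,12)∘(215,12) = (215·215+321·12·12, 215·12+12·215) = (92449,5160)
n=3: (92449,5160)∘(215,12) = (215·92449+321·12·5160, 215·5160+12·92449) = (39752855,2218788)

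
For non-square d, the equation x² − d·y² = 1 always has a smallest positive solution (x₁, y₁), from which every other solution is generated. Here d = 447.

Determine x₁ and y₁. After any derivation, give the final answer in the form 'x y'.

√447 = [21; 7,42, …], period ℓ=2 (even) → k=1
i=0: a=21 ⇒ p=21, q=1
i=1: a=7 ⇒ p=148, q=7
(x₁, y₁) = (148, 7);  148² − 447·7² = 1 ✓

148 7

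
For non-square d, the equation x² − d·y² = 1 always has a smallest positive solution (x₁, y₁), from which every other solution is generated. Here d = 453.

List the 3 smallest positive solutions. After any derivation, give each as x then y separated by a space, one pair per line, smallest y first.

1653751 77700
5469784740001 256992905400
18091323967121133751 850004548596233100

√453 = [21; 3,1,1,10,14,10,1,1,3,42, …], period ℓ=10 (even) → k=9
k=0  a_k=21  p_k/q_k = 21/1
k=1  a_k=3  p_k/q_k = 64/3
k=2  a_k=1  p_k/q_k = 85/4
k=3  a_k=1  p_k/q_k = 149/7
…
k=8  a_k=1  p_k/q_k = 469329/22051
k=9  a_k=3  p_k/q_k = 1653751/77700
fundamental: x₁=1653751, y₁=77700  (since 2734892370001 − 453·6037290000 = 1)
k=2:  x_2 = 1653751·1653751+453·77700·77700 = 5469784740001,  y_2 = 1653751·77700+77700·1653751 = 256992905400
k=3:  x_3 = 1653751·5469784740001+453·77700·256992905400 = 18091323967121133751,  y_3 = 1653751·256992905400+77700·5469784740001 = 850004548596233100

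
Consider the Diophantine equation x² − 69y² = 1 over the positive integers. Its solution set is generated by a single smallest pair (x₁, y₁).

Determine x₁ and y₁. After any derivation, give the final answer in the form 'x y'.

√69 = [8; 3,3,1,4,1,3,3,16, …], period ℓ=8 (even) → k=7
k=0  a_k=8  p_k/q_k = 8/1
k=1  a_k=3  p_k/q_k = 25/3
k=2  a_k=3  p_k/q_k = 83/10
…
k=6  a_k=3  p_k/q_k = 2384/287
k=7  a_k=3  p_k/q_k = 7775/936
fundamental: x₁=7775, y₁=936  (since 60450625 − 69·876096 = 1)

7775 936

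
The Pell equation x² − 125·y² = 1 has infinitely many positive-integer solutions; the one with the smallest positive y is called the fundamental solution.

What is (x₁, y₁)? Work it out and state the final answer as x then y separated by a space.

930249 83204

[11; 5,1,1,5,22] for √125; ℓ=5 ⇒ convergent index 9
step 0: (11, 1)  from 11·(1,0) + (0,1)
step 1: (56, 5)  from 5·(11,1) + (1,0)
step 2: (67, 6)  from 1·(56,5) + (11,1)
step 3: (123, 11)  from 1·(67,6) + (56,5)
step 4: (682, 61)  from 5·(123,11) + (67,6)
step 5: (15127, 1353)  from 22·(682,61) + (123,11)
step 6: (76317, 6826)  from 5·(15127,1353) + (682,61)
…
step 8: (167761, 15005)  from 1·(91444,8179) + (76317,6826)
step 9: (930249, 83204)  from 5·(167761,15005) + (91444,8179)
(x₁, y₁) = (930249, 83204);  930249² − 125·83204² = 1 ✓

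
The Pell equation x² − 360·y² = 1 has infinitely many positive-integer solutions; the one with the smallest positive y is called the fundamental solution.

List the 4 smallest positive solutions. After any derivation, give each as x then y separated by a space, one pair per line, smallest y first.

19 1
721 38
27379 1443
1039681 54796

d=360: √d = [18; 1,36] (ℓ=2, even), read p_1/q_1
step 0: (18, 1)  from 18·(1,0) + (0,1)
step 1: (19, 1)  from 1·(18,1) + (1,0)
→ (19, 1).  Check: 19²=361, 360·1²=360, difference 1.
(19+1√360)^2 = 721 + 38√360
(19+1√360)^3 = 27379 + 1443√360
(19+1√360)^4 = 1039681 + 54796√360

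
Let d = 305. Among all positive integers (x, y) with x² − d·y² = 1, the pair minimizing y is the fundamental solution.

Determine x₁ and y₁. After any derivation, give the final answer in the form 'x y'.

489 28

d=305: √d = [17; 2,6,2,34] (ℓ=4, even), read p_3/q_3
a_0=17:  p_0=17·1+0=17,  q_0=17·0+1=1
…
a_2=6:  p_2=6·35+17=227,  q_2=6·2+1=13
a_3=2:  p_3=2·227+35=489,  q_3=2·13+2=28
(x₁, y₁) = (489, 28);  489² − 305·28² = 1 ✓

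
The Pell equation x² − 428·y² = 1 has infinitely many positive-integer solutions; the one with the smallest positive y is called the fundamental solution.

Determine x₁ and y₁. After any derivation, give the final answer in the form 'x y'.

√428 = [20; 1,2,4,1,5,10,5,1,4,2,1,40, …], period ℓ=12 (even) → k=11
i=0: a=20 ⇒ p=20, q=1
i=1: a=1 ⇒ p=21, q=1
…
i=3: a=4 ⇒ p=269, q=13
i=4: a=1 ⇒ p=331, q=16
i=5: a=5 ⇒ p=1924, q=93
i=6: a=10 ⇒ p=19571, q=946
i=7: a=5 ⇒ p=99779, q=4823
…
i=10: a=2 ⇒ p=1273708, q=61567
i=11: a=1 ⇒ p=1850887, q=89466
(x₁, y₁) = (1850887, 89466);  1850887² − 428·89466² = 1 ✓

1850887 89466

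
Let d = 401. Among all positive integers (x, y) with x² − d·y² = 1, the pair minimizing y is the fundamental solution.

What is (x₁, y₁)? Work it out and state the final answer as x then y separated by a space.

801 40

[20; 40] for √401; ℓ=1 ⇒ convergent index 1
step 0: (20, 1)  from 20·(1,0) + (0,1)
step 1: (801, 40)  from 40·(20,1) + (1,0)
(x₁, y₁) = (801, 40);  801² − 401·40² = 1 ✓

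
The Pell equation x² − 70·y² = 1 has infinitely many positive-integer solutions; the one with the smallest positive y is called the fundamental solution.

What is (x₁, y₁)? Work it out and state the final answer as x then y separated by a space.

d=70: √d = [8; 2,1,2,1,2,16] (ℓ=6, even), read p_5/q_5
k=0  a_k=8  p_k/q_k = 8/1
k=1  a_k=2  p_k/q_k = 17/2
k=2  a_k=1  p_k/q_k = 25/3
…
k=4  a_k=1  p_k/q_k = 92/11
k=5  a_k=2  p_k/q_k = 251/30
→ (251, 30).  Check: 251²=63001, 70·30²=63000, difference 1.

251 30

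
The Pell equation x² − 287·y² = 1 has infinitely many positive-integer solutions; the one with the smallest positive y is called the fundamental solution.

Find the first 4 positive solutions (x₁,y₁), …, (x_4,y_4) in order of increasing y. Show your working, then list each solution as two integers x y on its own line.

288 17
165887 9792
95550624 5640175
55036993537 3248731008

√287 → a₀=16, period (1,15,1,32); ℓ=4 even so k=3
step 0: (16, 1)  from 16·(1,0) + (0,1)
step 1: (17, 1)  from 1·(16,1) + (1,0)
step 2: (271, 16)  from 15·(17,1) + (16,1)
step 3: (288, 17)  from 1·(271,16) + (17,1)
fundamental: x₁=288, y₁=17  (since 82944 − 287·289 = 1)
k=2:  x_2 = 288·288+287·17·17 = 165887,  y_2 = 288·17+17·288 = 9792
k=3:  x_3 = 288·165887+287·17·9792 = 95550624,  y_3 = 288·9792+17·165887 = 5640175
k=4:  x_4 = 288·95550624+287·17·5640175 = 55036993537,  y_4 = 288·5640175+17·95550624 = 3248731008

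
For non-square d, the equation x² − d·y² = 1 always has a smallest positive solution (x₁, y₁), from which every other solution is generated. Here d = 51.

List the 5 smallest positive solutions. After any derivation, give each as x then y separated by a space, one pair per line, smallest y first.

√51 = [7; 7,14, …], period ℓ=2 (even) → k=1
step 0: (7, 1)  from 7·(1,0) + (0,1)
step 1: (50, 7)  from 7·(7,1) + (1,0)
fundamental: x₁=50, y₁=7  (since 2500 − 51·49 = 1)
k=2:  x_2 = 50·50+51·7·7 = 4999,  y_2 = 50·7+7·50 = 700
k=3:  x_3 = 50·4999+51·7·700 = 499850,  y_3 = 50·700+7·4999 = 69993
k=4:  x_4 = 50·499850+51·7·69993 = 49980001,  y_4 = 50·69993+7·499850 = 6998600
k=5:  x_5 = 50·49980001+51·7·6998600 = 4997500250,  y_5 = 50·6998600+7·49980001 = 699790007

50 7
4999 700
499850 69993
49980001 6998600
4997500250 699790007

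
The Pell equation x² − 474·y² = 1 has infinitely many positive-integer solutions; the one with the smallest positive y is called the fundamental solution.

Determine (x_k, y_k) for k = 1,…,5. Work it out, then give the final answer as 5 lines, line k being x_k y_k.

√474 = [21; 1,3,2,1,1,…,3,1,42, …], period ℓ=14 (even) → k=13
i=0: a=21 ⇒ p=21, q=1
i=1: a=1 ⇒ p=22, q=1
…
i=3: a=2 ⇒ p=196, q=9
i=4: a=1 ⇒ p=283, q=13
…
i=6: a=1 ⇒ p=762, q=35
…
i=8: a=1 ⇒ p=5813, q=267
…
i=11: a=2 ⇒ p=44218, q=2031
i=12: a=3 ⇒ p=149331, q=6859
i=13: a=1 ⇒ p=193549, q=8890
fundamental: x₁=193549, y₁=8890  (since 37461215401 − 474·79032100 = 1)
k=2:  x_2 = 193549·193549+474·8890·8890 = 74922430801,  y_2 = 193549·8890+8890·193549 = 3441301220
k=3:  x_3 = 193549·74922430801+474·8890·3441301220 = 29002323118011949,  y_3 = 193549·3441301220+8890·74922430801 = 1332120819650670
k=4:  x_4 = 193549·29002323118011949+474·8890·1332120819650670 = 11226741274261267003201,  y_4 = 193549·1332120819650670+8890·29002323118011949 = 515661305041693754440
k=5:  x_5 = 193549·11226741274261267003201+474·8890·515661305041693754440 = 4345849093754985611287088749,  y_5 = 193549·515661305041693754440+8890·11226741274261267003201 = 199611459857697448136564450

193549 8890
74922430801 3441301220
29002323118011949 1332120819650670
11226741274261267003201 515661305041693754440
4345849093754985611287088749 199611459857697448136564450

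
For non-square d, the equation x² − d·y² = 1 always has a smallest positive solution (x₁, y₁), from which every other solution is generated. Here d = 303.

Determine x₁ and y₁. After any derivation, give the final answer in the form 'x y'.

d=303: √d = [17; 2,2,5,2,2,34] (ℓ=6, even), read p_5/q_5
a_0=17:  p_0=17·1+0=17,  q_0=17·0+1=1
…
a_2=2:  p_2=2·35+17=87,  q_2=2·2+1=5
a_3=5:  p_3=5·87+35=470,  q_3=5·5+2=27
a_4=2:  p_4=2·470+87=1027,  q_4=2·27+5=59
a_5=2:  p_5=2·1027+470=2524,  q_5=2·59+27=145
(x₁, y₁) = (2524, 145);  2524² − 303·145² = 1 ✓

2524 145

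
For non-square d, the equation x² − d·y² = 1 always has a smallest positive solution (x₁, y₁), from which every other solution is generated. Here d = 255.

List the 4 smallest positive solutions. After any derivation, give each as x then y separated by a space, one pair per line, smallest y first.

16 1
511 32
16336 1023
522241 32704

[15; 1,30] for √255; ℓ=2 ⇒ convergent index 1
k=0  a_k=15  p_k/q_k = 15/1
k=1  a_k=1  p_k/q_k = 16/1
(x₁, y₁) = (16, 1);  16² − 255·1² = 1 ✓
k=2:  x_2 = 16·16+255·1·1 = 511,  y_2 = 16·1+1·16 = 32
k=3:  x_3 = 16·511+255·1·32 = 16336,  y_3 = 16·32+1·511 = 1023
k=4:  x_4 = 16·16336+255·1·1023 = 522241,  y_4 = 16·1023+1·16336 = 32704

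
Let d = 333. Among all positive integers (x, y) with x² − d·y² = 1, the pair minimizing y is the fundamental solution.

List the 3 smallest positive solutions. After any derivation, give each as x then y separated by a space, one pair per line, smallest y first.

73 4
10657 584
1555849 85260

d=333: √d = [18; 4,36] (ℓ=2, even), read p_1/q_1
a_0=18:  p_0=18·1+0=18,  q_0=18·0+1=1
a_1=4:  p_1=4·18+1=73,  q_1=4·1+0=4
fundamental: x₁=73, y₁=4  (since 5329 − 333·16 = 1)
(73+4√333)^2 = 10657 + 584√333
(73+4√333)^3 = 1555849 + 85260√333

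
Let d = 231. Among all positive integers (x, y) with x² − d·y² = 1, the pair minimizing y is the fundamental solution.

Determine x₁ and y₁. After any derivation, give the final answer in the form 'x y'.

76 5

√231 = [15; 5,30, …], period ℓ=2 (even) → k=1
step 0: (15, 1)  from 15·(1,0) + (0,1)
step 1: (76, 5)  from 5·(15,1) + (1,0)
fundamental: x₁=76, y₁=5  (since 5776 − 231·25 = 1)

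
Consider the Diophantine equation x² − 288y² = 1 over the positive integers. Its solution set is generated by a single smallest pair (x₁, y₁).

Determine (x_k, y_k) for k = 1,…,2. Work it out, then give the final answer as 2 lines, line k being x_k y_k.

17 1
577 34

[16; 1,32] for √288; ℓ=2 ⇒ convergent index 1
a_0=16:  p_0=16·1+0=16,  q_0=16·0+1=1
a_1=1:  p_1=1·16+1=17,  q_1=1·1+0=1
(x₁, y₁) = (17, 1);  17² − 288·1² = 1 ✓
(x_2, y_2) = (17·17 + 288·1·1, 17·1 + 1·17) = (577, 34)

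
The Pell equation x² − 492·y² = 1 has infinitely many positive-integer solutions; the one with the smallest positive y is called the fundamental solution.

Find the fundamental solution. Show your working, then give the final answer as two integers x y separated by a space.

√492 = [22; 5,1,1,10,1,1,5,44, …], period ℓ=8 (even) → k=7
k=0  a_k=22  p_k/q_k = 22/1
k=1  a_k=5  p_k/q_k = 111/5
k=2  a_k=1  p_k/q_k = 133/6
k=3  a_k=1  p_k/q_k = 244/11
k=4  a_k=10  p_k/q_k = 2573/116
k=5  a_k=1  p_k/q_k = 2817/127
k=6  a_k=1  p_k/q_k = 5390/243
k=7  a_k=5  p_k/q_k = 29767/1342
fundamental: x₁=29767, y₁=1342  (since 886074289 − 492·1800964 = 1)

29767 1342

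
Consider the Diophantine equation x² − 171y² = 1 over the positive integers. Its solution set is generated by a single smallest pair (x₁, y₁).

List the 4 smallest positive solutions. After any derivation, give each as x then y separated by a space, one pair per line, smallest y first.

170 13
57799 4420
19651490 1502787
6681448801 510943160

[13; 13,26] for √171; ℓ=2 ⇒ convergent index 1
i=0: a=13 ⇒ p=13, q=1
i=1: a=13 ⇒ p=170, q=13
(x₁, y₁) = (170, 13);  170² − 171·13² = 1 ✓
(170+13√171)^2 = 57799 + 4420√171
(170+13√171)^3 = 19651490 + 1502787√171
(170+13√171)^4 = 6681448801 + 510943160√171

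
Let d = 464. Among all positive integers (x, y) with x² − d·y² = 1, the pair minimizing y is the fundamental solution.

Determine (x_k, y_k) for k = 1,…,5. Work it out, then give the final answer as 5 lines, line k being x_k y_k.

9801 455
192119201 8918910
3765920568201 174828473365
73819574785756801 3426987725981820
1447011301184484245001 67175813229867162275

√464 → a₀=21, period (1,1,5,1,1,1,5,1,1,42); ℓ=10 even so k=9
step 0: (21, 1)  from 21·(1,0) + (0,1)
step 1: (22, 1)  from 1·(21,1) + (1,0)
…
step 4: (280, 13)  from 1·(237,11) + (43,2)
…
step 6: (797, 37)  from 1·(517,24) + (280,13)
…
step 8: (5299, 246)  from 1·(4502,209) + (797,37)
step 9: (9801, 455)  from 1·(5299,246) + (4502,209)
→ (9801, 455).  Check: 9801²=96059601, 464·455²=96059600, difference 1.
n=2: (9801,455)∘(9801,455) = (9801·9801+464·455·455, 9801·455+455·9801) = (192119201,8918910)
n=3: (192119201,8918910)∘(9801,455) = (9801·192119201+464·455·8918910, 9801·8918910+455·192119201) = (3765920568201,174828473365)
n=4: (3765920568201,174828473365)∘(9801,455) = (9801·3765920568201+464·455·174828473365, 9801·174828473365+455·3765920568201) = (73819574785756801,3426987725981820)
n=5: (73819574785756801,3426987725981820)∘(9801,455) = (9801·73819574785756801+464·455·3426987725981820, 9801·3426987725981820+455·73819574785756801) = (1447011301184484245001,67175813229867162275)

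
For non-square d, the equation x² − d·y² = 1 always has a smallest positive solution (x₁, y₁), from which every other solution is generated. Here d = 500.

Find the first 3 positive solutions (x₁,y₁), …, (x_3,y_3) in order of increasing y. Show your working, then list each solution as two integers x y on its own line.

d=500: √d = [22; 2,1,3,2,1,…,1,2,44] (ℓ=14, even), read p_13/q_13
i=0: a=22 ⇒ p=22, q=1
i=1: a=2 ⇒ p=45, q=2
i=2: a=1 ⇒ p=67, q=3
…
i=4: a=2 ⇒ p=559, q=25
i=5: a=1 ⇒ p=805, q=36
i=6: a=1 ⇒ p=1364, q=61
i=7: a=10 ⇒ p=14445, q=646
i=8: a=1 ⇒ p=15809, q=707
i=9: a=1 ⇒ p=30254, q=1353
i=10: a=2 ⇒ p=76317, q=3413
i=11: a=3 ⇒ p=259205, q=11592
i=12: a=1 ⇒ p=335522, q=15005
i=13: a=2 ⇒ p=930249, q=41602
(x₁, y₁) = (930249, 41602);  930249² − 500·41602² = 1 ✓
(x_2, y_2) = (930249·930249 + 500·41602·41602, 930249·41602 + 41602·930249) = (1730726404001, 77400437796)
(x_3, y_3) = (930249·1730726404001 + 500·41602·77400437796, 930249·77400437796 + 41602·1730726404001) = (3220013013190122249, 144003359718540806)

930249 41602
1730726404001 77400437796
3220013013190122249 144003359718540806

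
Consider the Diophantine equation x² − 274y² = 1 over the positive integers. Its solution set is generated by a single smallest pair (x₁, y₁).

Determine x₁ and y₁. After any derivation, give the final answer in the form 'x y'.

√274 = [16; 1,1,4,4,1,1,32, …], period ℓ=7 (odd) → k=13
i=0: a=16 ⇒ p=16, q=1
…
i=3: a=4 ⇒ p=149, q=9
i=4: a=4 ⇒ p=629, q=38
i=5: a=1 ⇒ p=778, q=47
…
i=7: a=32 ⇒ p=45802, q=2767
i=8: a=1 ⇒ p=47209, q=2852
i=9: a=1 ⇒ p=93011, q=5619
…
i=11: a=4 ⇒ p=1770023, q=106931
i=12: a=1 ⇒ p=2189276, q=132259
i=13: a=1 ⇒ p=3959299, q=239190
→ (3959299, 239190).  Check: 3959299²=15676048571401, 274·239190²=15676048571400, difference 1.

3959299 239190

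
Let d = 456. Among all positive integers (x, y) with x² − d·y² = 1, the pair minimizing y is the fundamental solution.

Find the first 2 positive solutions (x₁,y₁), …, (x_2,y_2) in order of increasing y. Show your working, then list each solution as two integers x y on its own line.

1025 48
2101249 98400

d=456: √d = [21; 2,1,4,1,2,42] (ℓ=6, even), read p_5/q_5
a_0=21:  p_0=21·1+0=21,  q_0=21·0+1=1
…
a_4=1:  p_4=1·299+64=363,  q_4=1·14+3=17
a_5=2:  p_5=2·363+299=1025,  q_5=2·17+14=48
→ (1025, 48).  Check: 1025²=1050625, 456·48²=1050624, difference 1.
(x_2, y_2) = (1025·1025 + 456·48·48, 1025·48 + 48·1025) = (2101249, 98400)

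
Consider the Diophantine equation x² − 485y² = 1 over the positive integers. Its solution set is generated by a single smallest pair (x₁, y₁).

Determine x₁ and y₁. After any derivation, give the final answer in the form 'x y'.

[22; 44] for √485; ℓ=1 ⇒ convergent index 1
step 0: (22, 1)  from 22·(1,0) + (0,1)
step 1: (969, 44)  from 44·(22,1) + (1,0)
(x₁, y₁) = (969, 44);  969² − 485·44² = 1 ✓

969 44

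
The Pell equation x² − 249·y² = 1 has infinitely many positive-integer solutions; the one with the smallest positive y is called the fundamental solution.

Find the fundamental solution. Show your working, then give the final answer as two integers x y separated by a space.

8553815 542076

√249 → a₀=15, period (1,3,1,1,5,…,3,1,30); ℓ=16 even so k=15
step 0: (15, 1)  from 15·(1,0) + (0,1)
step 1: (16, 1)  from 1·(15,1) + (1,0)
…
step 3: (79, 5)  from 1·(63,4) + (16,1)
step 4: (142, 9)  from 1·(79,5) + (63,4)
step 5: (789, 50)  from 5·(142,9) + (79,5)
step 6: (931, 59)  from 1·(789,50) + (142,9)
step 7: (3582, 227)  from 3·(931,59) + (789,50)
step 8: (36751, 2329)  from 10·(3582,227) + (931,59)
step 9: (113835, 7214)  from 3·(36751,2329) + (3582,227)
step 10: (150586, 9543)  from 1·(113835,7214) + (36751,2329)
step 11: (866765, 54929)  from 5·(150586,9543) + (113835,7214)
step 12: (1017351, 64472)  from 1·(866765,54929) + (150586,9543)
step 13: (1884116, 119401)  from 1·(1017351,64472) + (866765,54929)
step 14: (6669699, 422675)  from 3·(1884116,119401) + (1017351,64472)
step 15: (8553815, 542076)  from 1·(6669699,422675) + (1884116,119401)
(x₁, y₁) = (8553815, 542076);  8553815² − 249·542076² = 1 ✓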